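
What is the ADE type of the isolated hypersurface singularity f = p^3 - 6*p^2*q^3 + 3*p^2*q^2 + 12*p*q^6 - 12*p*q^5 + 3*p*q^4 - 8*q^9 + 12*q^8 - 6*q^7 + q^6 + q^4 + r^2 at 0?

E6

The Hessian of f at 0 is [[0, 0, 0], [0, 0, 0], [0, 0, 2]] with rank 1, so corank 2. A Groebner basis of the Jacobian ideal J(f) in C{p,q,r} is {p^3, p^2*q, p^2/2 + p*q^2, q^3, r}; counting standard monomials gives mu = 6. Corank 2; j^3 = p^3 is a perfect cube, so E-series; the 4-jet and mu = 6 give E_6.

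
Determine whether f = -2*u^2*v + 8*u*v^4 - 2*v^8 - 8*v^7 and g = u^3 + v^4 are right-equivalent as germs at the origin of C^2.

The Hessian of f at 0 is [[0, 0], [0, 0]] with rank 0, so corank 2. A Groebner basis of the Jacobian ideal J(f) in C{u,v} is {u^2*v^2, -u^2*v - u^2/2 + u*v^3, -u*v/2 + v^4, u^3}; counting standard monomials gives mu = 9. Corank 2; j^3 = -2*u^2*v has shape L^2 M (L != M), so D-series; mu = 9 gives D_9. The Hessian of g at 0 is [[0, 0], [0, 0]] with rank 0, so corank 2. A Groebner basis of the Jacobian ideal J(g) in C{u,v} is {v^3, u^2}; counting standard monomials gives mu = 6. Corank 2; j^3 = u^3 is a perfect cube, so E-series; the 4-jet and mu = 6 give E_6. f is D_9 but g is E_6, hence not right-equivalent.

No.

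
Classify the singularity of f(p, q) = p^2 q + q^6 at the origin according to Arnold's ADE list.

D_7

The Hessian of f at 0 has rank 0. Corank 2; j^3 = p^2*q has shape L^2 M (L != M), so D-series; mu = 7 gives D_7.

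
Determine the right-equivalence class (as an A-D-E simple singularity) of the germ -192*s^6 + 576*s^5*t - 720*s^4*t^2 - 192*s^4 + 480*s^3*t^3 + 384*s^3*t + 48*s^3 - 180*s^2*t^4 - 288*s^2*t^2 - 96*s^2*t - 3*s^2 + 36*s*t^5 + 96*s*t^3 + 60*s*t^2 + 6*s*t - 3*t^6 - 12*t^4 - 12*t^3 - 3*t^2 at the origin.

A5

The Hessian of f at 0 has rank 1. Corank 1: A-series; mu = 5 gives A_5.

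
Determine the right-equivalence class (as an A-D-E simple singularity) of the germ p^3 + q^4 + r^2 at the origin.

E_6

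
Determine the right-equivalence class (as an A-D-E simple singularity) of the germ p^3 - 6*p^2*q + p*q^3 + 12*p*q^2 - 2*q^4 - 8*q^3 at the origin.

E_7

The Hessian of f at 0 has rank 0. Corank 2; j^3 = (p - 2*q)^3 is a perfect cube, so E-series; the 4-jet and mu = 7 give E_7.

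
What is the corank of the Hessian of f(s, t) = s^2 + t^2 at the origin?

Hessian at 0 has rank 2.

0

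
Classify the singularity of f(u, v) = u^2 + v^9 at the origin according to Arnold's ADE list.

A_8

The Hessian of f at 0 has rank 1. Corank 1: A-series; mu = 8 gives A_8.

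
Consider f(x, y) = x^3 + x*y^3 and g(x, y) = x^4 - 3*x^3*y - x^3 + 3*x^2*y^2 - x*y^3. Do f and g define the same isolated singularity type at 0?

Yes.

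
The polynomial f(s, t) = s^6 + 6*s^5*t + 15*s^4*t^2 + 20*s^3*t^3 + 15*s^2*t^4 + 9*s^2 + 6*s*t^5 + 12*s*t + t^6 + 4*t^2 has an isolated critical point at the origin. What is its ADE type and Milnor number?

The Hessian of f at 0 has rank 1. Corank 1: A-series; mu = 5 gives A_5.

Type A_{5}, Milnor number mu = 5.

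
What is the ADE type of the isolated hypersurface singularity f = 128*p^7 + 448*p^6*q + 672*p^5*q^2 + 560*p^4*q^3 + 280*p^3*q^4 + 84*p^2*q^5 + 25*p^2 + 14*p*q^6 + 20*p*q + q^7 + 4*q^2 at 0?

The Hessian of f at 0 is [[50, 20], [20, 8]] with rank 1, so corank 1. A Groebner basis of the Jacobian ideal J(f) in C{p,q} is {q^6, p + 2*q/5}; counting standard monomials gives mu = 6. Corank 1: A-series; mu = 6 gives A_6.

A_6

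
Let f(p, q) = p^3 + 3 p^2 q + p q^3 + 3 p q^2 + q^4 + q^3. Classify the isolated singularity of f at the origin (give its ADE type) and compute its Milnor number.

The Hessian of f at 0 is [[0, 0], [0, 0]] with rank 0, so corank 2. A Groebner basis of the Jacobian ideal J(f) in C{p,q} is {p^3 + 3*p^2*q + 6*p^2 + 12*p*q + 6*q^2, -3*p^2 + p*q^2 - 6*p*q - 3*q^2, 3*p^2 + 6*p*q + q^3 + 3*q^2}; counting standard monomials gives mu = 7. Corank 2; j^3 = (p + q)^3 is a perfect cube, so E-series; the 4-jet and mu = 7 give E_7.

Type E_{7}, Milnor number mu = 7.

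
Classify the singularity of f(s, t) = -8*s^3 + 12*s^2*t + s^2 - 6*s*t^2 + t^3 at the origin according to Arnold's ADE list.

A2

The Hessian of f at 0 has rank 1. Corank 1: A-series; mu = 2 gives A_2.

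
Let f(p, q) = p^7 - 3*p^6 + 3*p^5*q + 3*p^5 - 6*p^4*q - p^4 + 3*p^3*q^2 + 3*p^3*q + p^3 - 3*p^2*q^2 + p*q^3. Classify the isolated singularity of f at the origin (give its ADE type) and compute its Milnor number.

Type E_{7}, Milnor number mu = 7.

The Hessian of f at 0 has rank 0. Corank 2; j^3 = p^3 is a perfect cube, so E-series; the 4-jet and mu = 7 give E_7.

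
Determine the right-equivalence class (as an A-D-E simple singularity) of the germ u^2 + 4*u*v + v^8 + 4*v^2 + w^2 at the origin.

A_7

The Hessian of f at 0 has rank 2. Corank 1: A-series; mu = 7 gives A_7.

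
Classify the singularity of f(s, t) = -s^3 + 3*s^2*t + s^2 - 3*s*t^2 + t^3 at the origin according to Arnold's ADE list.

The Hessian of f at 0 has rank 1. Corank 1: A-series; mu = 2 gives A_2.

A_2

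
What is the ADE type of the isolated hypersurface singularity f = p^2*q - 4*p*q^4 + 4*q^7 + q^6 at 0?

D7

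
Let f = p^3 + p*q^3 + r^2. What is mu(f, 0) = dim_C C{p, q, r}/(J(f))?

7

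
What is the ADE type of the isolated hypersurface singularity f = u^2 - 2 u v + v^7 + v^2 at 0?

A_{6}

The Hessian of f at 0 has rank 1. Corank 1: A-series; mu = 6 gives A_6.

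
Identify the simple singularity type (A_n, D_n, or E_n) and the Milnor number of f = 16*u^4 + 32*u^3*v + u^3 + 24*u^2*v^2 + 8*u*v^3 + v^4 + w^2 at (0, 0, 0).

Type E6, Milnor number mu = 6.

The Hessian of f at 0 has rank 1. Corank 2; j^3 = u^3 is a perfect cube, so E-series; the 4-jet and mu = 6 give E_6.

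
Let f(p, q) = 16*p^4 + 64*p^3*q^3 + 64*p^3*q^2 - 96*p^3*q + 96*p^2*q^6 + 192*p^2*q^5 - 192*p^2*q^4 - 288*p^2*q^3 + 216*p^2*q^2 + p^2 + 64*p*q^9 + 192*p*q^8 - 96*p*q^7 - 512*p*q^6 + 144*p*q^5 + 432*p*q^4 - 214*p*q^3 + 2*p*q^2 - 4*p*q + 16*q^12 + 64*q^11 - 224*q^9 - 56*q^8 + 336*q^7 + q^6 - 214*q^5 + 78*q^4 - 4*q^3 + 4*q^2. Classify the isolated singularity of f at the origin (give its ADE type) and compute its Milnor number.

Type A_3, Milnor number mu = 3.

The Hessian of f at 0 has rank 1. Corank 1: A-series; mu = 3 gives A_3.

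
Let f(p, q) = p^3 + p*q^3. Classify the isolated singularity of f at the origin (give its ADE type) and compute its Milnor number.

Type E_7, Milnor number mu = 7.

The Hessian of f at 0 is [[0, 0], [0, 0]] with rank 0, so corank 2. A Groebner basis of the Jacobian ideal J(f) in C{p,q} is {p^3, p*q^2, 3*p^2 + q^3}; counting standard monomials gives mu = 7. Corank 2; j^3 = p^3 is a perfect cube, so E-series; the 4-jet and mu = 7 give E_7.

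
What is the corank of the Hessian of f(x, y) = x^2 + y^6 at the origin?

1

Hessian at 0 has rank 1.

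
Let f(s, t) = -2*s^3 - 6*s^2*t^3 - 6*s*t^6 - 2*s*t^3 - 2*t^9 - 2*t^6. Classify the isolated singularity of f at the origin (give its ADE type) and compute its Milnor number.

Type E_7, Milnor number mu = 7.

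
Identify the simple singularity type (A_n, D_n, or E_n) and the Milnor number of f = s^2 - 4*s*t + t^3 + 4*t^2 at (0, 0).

Type A_{2}, Milnor number mu = 2.

The Hessian of f at 0 is [[2, -4], [-4, 8]] with rank 1, so corank 1. A Groebner basis of the Jacobian ideal J(f) in C{s,t} is {t^2, s - 2*t}; counting standard monomials gives mu = 2. Corank 1: A-series; mu = 2 gives A_2.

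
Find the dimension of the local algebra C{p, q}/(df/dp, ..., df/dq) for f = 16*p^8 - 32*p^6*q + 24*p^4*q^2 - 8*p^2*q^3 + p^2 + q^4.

The Hessian of f at 0 has rank 1. Corank 1: A-series; mu = 3 gives A_3.

3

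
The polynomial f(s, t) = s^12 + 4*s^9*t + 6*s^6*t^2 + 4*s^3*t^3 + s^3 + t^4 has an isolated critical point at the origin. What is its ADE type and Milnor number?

Type E6, Milnor number mu = 6.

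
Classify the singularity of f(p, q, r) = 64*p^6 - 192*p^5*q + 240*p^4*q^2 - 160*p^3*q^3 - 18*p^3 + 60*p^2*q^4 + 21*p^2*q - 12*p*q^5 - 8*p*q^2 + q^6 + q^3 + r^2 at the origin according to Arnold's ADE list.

D_7

The Hessian of f at 0 is [[0, 0, 0], [0, 0, 0], [0, 0, 2]] with rank 1, so corank 2. A Groebner basis of the Jacobian ideal J(f) in C{p,q,r} is {243*p*q/4 + q^5 - 81*q^2/4, p*q^2 - q^3/3, p^2 - 5*p*q/6 + q^2/6, r}; counting standard monomials gives mu = 7. Corank 2; j^3 = -(2*p - q)*(3*p - q)^2 has shape L^2 M (L != M), so D-series; mu = 7 gives D_7.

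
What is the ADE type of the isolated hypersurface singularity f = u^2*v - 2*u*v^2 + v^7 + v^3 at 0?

The Hessian of f at 0 has rank 0. Corank 2; j^3 = v*(u - v)^2 has shape L^2 M (L != M), so D-series; mu = 8 gives D_8.

D_8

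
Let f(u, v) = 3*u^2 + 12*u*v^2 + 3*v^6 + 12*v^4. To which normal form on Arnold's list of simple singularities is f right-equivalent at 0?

A_{5}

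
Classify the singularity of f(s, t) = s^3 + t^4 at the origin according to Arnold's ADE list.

E6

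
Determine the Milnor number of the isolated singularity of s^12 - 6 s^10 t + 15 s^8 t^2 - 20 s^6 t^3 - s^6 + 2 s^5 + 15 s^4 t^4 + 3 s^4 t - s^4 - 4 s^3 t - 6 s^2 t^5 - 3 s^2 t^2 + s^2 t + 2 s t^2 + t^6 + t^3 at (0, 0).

7

The Hessian of f at 0 is [[0, 0], [0, 0]] with rank 0, so corank 2. A Groebner basis of the Jacobian ideal J(f) in C{s,t} is {s^2/3 + 4*s*t/3 + t^4 - 2*t^3/3 + t^2, s^3 - s^2/5 + s*t - 2*t^3/5 + 6*t^2/5, s^2*t - s*t - t^2, s^2/15 + s*t^2 + 2*s*t/3 + 7*t^3/15 + 3*t^2/5}; counting standard monomials gives mu = 7. Corank 2; j^3 = t*(s + t)^2 has shape L^2 M (L != M), so D-series; mu = 7 gives D_7.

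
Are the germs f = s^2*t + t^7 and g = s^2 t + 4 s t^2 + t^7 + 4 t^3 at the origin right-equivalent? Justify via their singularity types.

The Hessian of f at 0 has rank 0. Corank 2; j^3 = s^2*t has shape L^2 M (L != M), so D-series; mu = 8 gives D_8. The Hessian of g at 0 has rank 0. Corank 2; j^3 = t*(s + 2*t)^2 has shape L^2 M (L != M), so D-series; mu = 8 gives D_8. Both have type D_8, hence right-equivalent.

Yes.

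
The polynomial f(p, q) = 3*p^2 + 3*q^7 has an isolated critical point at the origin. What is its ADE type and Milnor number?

The Hessian of f at 0 has rank 1. Corank 1: A-series; mu = 6 gives A_6.

Type A6, Milnor number mu = 6.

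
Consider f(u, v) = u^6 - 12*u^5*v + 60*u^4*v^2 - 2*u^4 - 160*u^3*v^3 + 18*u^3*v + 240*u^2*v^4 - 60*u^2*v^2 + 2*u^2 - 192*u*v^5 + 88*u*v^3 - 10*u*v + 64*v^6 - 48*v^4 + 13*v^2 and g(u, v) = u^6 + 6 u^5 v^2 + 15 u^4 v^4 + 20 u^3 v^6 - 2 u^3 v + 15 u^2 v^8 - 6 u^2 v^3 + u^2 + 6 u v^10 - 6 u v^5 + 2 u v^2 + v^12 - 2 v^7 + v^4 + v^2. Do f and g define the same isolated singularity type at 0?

The Hessian of f at 0 has rank 2. Corank 0: nondegenerate Morse point, so A_1. The Hessian of g at 0 has rank 2. Corank 0: nondegenerate Morse point, so A_1. Both have type A_1, hence right-equivalent.

Yes.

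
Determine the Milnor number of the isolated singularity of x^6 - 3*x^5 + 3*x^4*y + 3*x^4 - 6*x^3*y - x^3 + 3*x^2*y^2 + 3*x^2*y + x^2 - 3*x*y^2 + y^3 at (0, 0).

2

The Hessian of f at 0 has rank 1. Corank 1: A-series; mu = 2 gives A_2.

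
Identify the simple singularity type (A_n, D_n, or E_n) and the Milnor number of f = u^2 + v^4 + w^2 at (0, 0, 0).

The Hessian of f at 0 has rank 2. Corank 1: A-series; mu = 3 gives A_3.

Type A_3, Milnor number mu = 3.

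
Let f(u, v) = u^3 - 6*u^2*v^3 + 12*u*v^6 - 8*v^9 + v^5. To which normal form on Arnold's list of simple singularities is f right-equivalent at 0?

E_8

The Hessian of f at 0 has rank 0. Corank 2; j^3 = u^3 is a perfect cube, so E-series; the 5-jet and mu = 8 give E_8.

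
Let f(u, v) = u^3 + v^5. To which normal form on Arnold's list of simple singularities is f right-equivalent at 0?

E_{8}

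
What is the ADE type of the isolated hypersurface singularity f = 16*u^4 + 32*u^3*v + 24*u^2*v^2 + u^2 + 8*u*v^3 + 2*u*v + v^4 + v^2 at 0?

A3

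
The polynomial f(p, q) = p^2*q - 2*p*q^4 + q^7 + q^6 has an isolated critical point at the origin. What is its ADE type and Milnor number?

The Hessian of f at 0 has rank 0. Corank 2; j^3 = p^2*q has shape L^2 M (L != M), so D-series; mu = 7 gives D_7.

Type D_{7}, Milnor number mu = 7.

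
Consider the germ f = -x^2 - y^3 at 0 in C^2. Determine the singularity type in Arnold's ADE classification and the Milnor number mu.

Type A2, Milnor number mu = 2.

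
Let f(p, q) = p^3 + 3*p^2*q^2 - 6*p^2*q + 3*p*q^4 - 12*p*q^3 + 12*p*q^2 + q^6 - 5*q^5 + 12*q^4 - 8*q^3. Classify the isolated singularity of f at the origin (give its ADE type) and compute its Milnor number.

Type E8, Milnor number mu = 8.

The Hessian of f at 0 has rank 0. Corank 2; j^3 = (p - 2*q)^3 is a perfect cube, so E-series; the 5-jet and mu = 8 give E_8.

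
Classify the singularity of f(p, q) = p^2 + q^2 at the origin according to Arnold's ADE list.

The Hessian of f at 0 is [[2, 0], [0, 2]] with rank 2, so corank 0. A Groebner basis of the Jacobian ideal J(f) in C{p,q} is {p, q}; counting standard monomials gives mu = 1. Corank 0: nondegenerate Morse point, so A_1.

A_{1}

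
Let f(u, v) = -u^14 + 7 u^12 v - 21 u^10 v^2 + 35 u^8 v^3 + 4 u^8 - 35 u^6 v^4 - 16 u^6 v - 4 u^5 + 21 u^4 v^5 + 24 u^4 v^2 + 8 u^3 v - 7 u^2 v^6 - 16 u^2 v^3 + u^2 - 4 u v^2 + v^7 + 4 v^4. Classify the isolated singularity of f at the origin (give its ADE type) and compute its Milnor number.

The Hessian of f at 0 is [[2, 0], [0, 0]] with rank 1, so corank 1. A Groebner basis of the Jacobian ideal J(f) in C{u,v} is {u^3, u^2*v + u/4 - v^2/2, -u^2/2 + u*v^2, -u*v/2 + v^3}; counting standard monomials gives mu = 6. Corank 1: A-series; mu = 6 gives A_6.

Type A_6, Milnor number mu = 6.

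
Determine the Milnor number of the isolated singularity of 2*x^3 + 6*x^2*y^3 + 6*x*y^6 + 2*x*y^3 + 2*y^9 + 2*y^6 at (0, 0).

7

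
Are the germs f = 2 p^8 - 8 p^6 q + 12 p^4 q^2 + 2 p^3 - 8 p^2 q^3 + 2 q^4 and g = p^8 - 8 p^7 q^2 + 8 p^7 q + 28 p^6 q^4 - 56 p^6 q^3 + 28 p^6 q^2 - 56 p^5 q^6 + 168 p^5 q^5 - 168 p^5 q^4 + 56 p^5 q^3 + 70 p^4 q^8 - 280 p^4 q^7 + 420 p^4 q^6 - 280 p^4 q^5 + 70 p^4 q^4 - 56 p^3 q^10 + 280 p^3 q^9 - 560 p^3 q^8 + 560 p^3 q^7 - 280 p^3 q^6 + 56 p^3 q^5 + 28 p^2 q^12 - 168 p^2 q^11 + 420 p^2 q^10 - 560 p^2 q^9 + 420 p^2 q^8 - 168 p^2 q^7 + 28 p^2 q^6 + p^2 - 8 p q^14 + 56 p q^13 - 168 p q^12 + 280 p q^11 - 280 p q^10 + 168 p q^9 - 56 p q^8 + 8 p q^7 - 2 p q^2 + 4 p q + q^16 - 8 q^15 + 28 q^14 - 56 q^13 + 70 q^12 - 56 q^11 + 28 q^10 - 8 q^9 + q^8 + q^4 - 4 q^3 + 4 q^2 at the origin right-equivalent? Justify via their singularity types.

No.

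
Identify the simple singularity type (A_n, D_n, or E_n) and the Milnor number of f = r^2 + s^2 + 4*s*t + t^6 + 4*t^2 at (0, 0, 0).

Type A_{5}, Milnor number mu = 5.

The Hessian of f at 0 is [[2, 4, 0], [4, 8, 0], [0, 0, 2]] with rank 2, so corank 1. A Groebner basis of the Jacobian ideal J(f) in C{s,t,r} is {t^5, s + 2*t, r}; counting standard monomials gives mu = 5. Corank 1: A-series; mu = 5 gives A_5.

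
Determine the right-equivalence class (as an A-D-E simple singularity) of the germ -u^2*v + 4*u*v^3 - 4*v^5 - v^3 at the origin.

D4

The Hessian of f at 0 is [[0, 0], [0, 0]] with rank 0, so corank 2. A Groebner basis of the Jacobian ideal J(f) in C{u,v} is {v^3, u^2 + 3*v^2, u*v}; counting standard monomials gives mu = 4. Corank 2; j^3 = -v*(u^2 + v^2) splits into three distinct lines over C (the quadratic factor has nonzero discriminant), so D_4.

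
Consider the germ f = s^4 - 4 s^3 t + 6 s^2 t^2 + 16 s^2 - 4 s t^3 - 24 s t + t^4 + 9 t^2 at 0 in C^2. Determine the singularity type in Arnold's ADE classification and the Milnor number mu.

The Hessian of f at 0 has rank 1. Corank 1: A-series; mu = 3 gives A_3.

Type A3, Milnor number mu = 3.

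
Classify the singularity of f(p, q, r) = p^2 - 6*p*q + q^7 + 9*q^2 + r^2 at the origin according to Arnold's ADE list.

A6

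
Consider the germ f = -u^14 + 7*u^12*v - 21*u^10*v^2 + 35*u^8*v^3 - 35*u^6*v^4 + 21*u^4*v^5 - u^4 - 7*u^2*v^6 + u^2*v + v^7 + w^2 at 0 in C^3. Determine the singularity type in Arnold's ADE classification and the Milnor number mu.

The Hessian of f at 0 has rank 1. Corank 2; j^3 = u^2*v has shape L^2 M (L != M), so D-series; mu = 8 gives D_8.

Type D8, Milnor number mu = 8.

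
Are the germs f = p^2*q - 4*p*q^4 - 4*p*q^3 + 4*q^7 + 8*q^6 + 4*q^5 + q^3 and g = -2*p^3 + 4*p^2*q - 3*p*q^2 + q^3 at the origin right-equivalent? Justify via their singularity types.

Yes.

The Hessian of f at 0 has rank 0. Corank 2; j^3 = q*(p^2 + q^2) splits into three distinct lines over C (the quadratic factor has nonzero discriminant), so D_4. The Hessian of g at 0 has rank 0. Corank 2; j^3 = -(p - q)*(2*p^2 - 2*p*q + q^2) splits into three distinct lines over C (the quadratic factor has nonzero discriminant), so D_4. Both have type D_4, hence right-equivalent.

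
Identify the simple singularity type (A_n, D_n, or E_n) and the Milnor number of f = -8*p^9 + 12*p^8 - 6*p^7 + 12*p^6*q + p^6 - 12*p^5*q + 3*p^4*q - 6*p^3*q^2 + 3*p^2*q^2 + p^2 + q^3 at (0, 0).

Type A2, Milnor number mu = 2.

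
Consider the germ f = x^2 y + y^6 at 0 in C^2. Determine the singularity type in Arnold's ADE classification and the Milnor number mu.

The Hessian of f at 0 is [[0, 0], [0, 0]] with rank 0, so corank 2. A Groebner basis of the Jacobian ideal J(f) in C{x,y} is {x^2/6 + y^5, x^3, x*y}; counting standard monomials gives mu = 7. Corank 2; j^3 = x^2*y has shape L^2 M (L != M), so D-series; mu = 7 gives D_7.

Type D_{7}, Milnor number mu = 7.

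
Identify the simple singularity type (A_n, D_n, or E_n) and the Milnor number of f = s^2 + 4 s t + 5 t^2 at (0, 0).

Type A_{1}, Milnor number mu = 1.

The Hessian of f at 0 is [[2, 4], [4, 10]] with rank 2, so corank 0. A Groebner basis of the Jacobian ideal J(f) in C{s,t} is {s, t}; counting standard monomials gives mu = 1. Corank 0: nondegenerate Morse point, so A_1.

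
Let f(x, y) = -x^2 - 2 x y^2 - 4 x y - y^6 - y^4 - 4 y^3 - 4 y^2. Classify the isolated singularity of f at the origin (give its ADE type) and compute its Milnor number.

The Hessian of f at 0 is [[-2, -4], [-4, -8]] with rank 1, so corank 1. A Groebner basis of the Jacobian ideal J(f) in C{x,y} is {x^3 + 12*x^2 + 40*x*y - 32*x - 64*y, x^2*y - 4*x^2 - 12*x*y + 8*x + 16*y, x + y^2 + 2*y}; counting standard monomials gives mu = 5. Corank 1: A-series; mu = 5 gives A_5.

Type A_{5}, Milnor number mu = 5.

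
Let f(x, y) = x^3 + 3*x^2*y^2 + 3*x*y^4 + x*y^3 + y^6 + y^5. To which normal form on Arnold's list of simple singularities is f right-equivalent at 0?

E_{7}

The Hessian of f at 0 has rank 0. Corank 2; j^3 = x^3 is a perfect cube, so E-series; the 4-jet and mu = 7 give E_7.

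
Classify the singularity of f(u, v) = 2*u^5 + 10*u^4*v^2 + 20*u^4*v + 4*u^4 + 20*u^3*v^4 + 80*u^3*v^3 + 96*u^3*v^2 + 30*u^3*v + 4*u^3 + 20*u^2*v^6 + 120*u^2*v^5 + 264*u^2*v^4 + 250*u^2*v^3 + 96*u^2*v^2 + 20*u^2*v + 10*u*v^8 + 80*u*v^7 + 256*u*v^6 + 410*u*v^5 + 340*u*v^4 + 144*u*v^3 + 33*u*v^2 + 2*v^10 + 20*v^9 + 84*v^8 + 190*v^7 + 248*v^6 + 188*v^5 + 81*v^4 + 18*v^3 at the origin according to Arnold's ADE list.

D6

The Hessian of f at 0 is [[0, 0], [0, 0]] with rank 0, so corank 2. A Groebner basis of the Jacobian ideal J(f) in C{u,v} is {u^3 + 132*u^2/19 + 339*u*v/19 + 423*v^2/38, u^2*v - 61*u^2/19 - 145*u*v/19 - 321*v^2/76, 68*u^2/57 + u*v^2 + 128*u*v/57 + 13*v^2/19, -28*u^2/171 + 68*u*v/171 + v^3 + 55*v^2/57}; counting standard monomials gives mu = 6. Corank 2; j^3 = (u + 2*v)*(2*u + 3*v)^2 has shape L^2 M (L != M), so D-series; mu = 6 gives D_6.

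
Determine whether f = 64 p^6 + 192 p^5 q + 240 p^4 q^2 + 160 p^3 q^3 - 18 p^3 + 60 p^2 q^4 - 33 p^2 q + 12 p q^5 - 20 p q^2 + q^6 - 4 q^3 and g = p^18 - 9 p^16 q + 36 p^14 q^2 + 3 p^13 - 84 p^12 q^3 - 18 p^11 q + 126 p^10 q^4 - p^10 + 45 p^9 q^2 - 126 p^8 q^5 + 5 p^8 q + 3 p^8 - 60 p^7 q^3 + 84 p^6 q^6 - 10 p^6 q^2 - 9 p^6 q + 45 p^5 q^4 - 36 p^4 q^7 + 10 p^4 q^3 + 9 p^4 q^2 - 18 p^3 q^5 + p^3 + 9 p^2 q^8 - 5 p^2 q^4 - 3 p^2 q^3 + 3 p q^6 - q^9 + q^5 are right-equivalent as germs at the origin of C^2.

No.

The Hessian of f at 0 has rank 0. Corank 2; j^3 = -(2*p + q)*(3*p + 2*q)^2 has shape L^2 M (L != M), so D-series; mu = 7 gives D_7. The Hessian of g at 0 has rank 0. Corank 2; j^3 = p^3 is a perfect cube, so E-series; the 5-jet and mu = 8 give E_8. f is D_7 but g is E_8, hence not right-equivalent.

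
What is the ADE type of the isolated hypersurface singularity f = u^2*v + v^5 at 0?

The Hessian of f at 0 has rank 0. Corank 2; j^3 = u^2*v has shape L^2 M (L != M), so D-series; mu = 6 gives D_6.

D6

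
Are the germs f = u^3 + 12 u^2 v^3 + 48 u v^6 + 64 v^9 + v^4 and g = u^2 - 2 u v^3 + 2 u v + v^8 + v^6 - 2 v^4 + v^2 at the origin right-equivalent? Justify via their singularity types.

The Hessian of f at 0 has rank 0. Corank 2; j^3 = u^3 is a perfect cube, so E-series; the 4-jet and mu = 6 give E_6. The Hessian of g at 0 has rank 1. Corank 1: A-series; mu = 7 gives A_7. f is E_6 but g is A_7, hence not right-equivalent.

No.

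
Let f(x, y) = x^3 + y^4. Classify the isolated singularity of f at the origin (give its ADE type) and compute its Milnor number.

Type E_6, Milnor number mu = 6.

The Hessian of f at 0 is [[0, 0], [0, 0]] with rank 0, so corank 2. A Groebner basis of the Jacobian ideal J(f) in C{x,y} is {y^3, x^2}; counting standard monomials gives mu = 6. Corank 2; j^3 = x^3 is a perfect cube, so E-series; the 4-jet and mu = 6 give E_6.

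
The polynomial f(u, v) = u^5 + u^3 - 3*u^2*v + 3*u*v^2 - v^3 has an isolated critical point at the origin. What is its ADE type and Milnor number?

The Hessian of f at 0 has rank 0. Corank 2; j^3 = (u - v)^3 is a perfect cube, so E-series; the 5-jet and mu = 8 give E_8.

Type E8, Milnor number mu = 8.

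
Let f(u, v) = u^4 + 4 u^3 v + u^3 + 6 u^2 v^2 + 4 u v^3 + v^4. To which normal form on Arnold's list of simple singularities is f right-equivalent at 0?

E_6

The Hessian of f at 0 has rank 0. Corank 2; j^3 = u^3 is a perfect cube, so E-series; the 4-jet and mu = 6 give E_6.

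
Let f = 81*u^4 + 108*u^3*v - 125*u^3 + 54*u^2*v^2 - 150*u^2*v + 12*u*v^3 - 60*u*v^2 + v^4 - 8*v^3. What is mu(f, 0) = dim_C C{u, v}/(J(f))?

6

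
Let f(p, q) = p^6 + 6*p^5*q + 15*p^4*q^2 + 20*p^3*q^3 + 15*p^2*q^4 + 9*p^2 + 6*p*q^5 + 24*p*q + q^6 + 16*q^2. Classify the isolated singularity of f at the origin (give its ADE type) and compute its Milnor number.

Type A_{5}, Milnor number mu = 5.

The Hessian of f at 0 has rank 1. Corank 1: A-series; mu = 5 gives A_5.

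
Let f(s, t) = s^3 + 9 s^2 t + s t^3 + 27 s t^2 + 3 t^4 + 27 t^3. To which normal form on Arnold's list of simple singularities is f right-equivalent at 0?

E_{7}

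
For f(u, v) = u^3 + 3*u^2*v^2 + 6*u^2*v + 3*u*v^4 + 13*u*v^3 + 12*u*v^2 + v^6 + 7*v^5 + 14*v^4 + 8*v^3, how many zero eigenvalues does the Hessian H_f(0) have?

2

Hessian at 0 has rank 0.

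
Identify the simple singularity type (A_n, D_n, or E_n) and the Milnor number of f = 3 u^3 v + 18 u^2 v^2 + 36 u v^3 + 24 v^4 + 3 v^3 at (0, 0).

The Hessian of f at 0 has rank 0. Corank 2; j^3 = 3*v^3 is a perfect cube, so E-series; the 4-jet and mu = 7 give E_7.

Type E_7, Milnor number mu = 7.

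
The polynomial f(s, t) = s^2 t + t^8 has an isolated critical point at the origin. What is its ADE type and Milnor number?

The Hessian of f at 0 is [[0, 0], [0, 0]] with rank 0, so corank 2. A Groebner basis of the Jacobian ideal J(f) in C{s,t} is {s^2/8 + t^7, s^3, s*t}; counting standard monomials gives mu = 9. Corank 2; j^3 = s^2*t has shape L^2 M (L != M), so D-series; mu = 9 gives D_9.

Type D_{9}, Milnor number mu = 9.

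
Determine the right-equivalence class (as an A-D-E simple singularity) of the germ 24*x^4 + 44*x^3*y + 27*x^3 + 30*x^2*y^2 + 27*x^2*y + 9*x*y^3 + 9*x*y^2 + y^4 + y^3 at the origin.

E_{7}

The Hessian of f at 0 has rank 0. Corank 2; j^3 = (3*x + y)^3 is a perfect cube, so E-series; the 4-jet and mu = 7 give E_7.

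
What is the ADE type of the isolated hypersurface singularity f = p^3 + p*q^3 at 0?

E_7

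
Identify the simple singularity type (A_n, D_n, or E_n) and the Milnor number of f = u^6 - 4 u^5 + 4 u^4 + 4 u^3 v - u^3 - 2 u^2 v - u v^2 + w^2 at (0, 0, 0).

Type D_{7}, Milnor number mu = 7.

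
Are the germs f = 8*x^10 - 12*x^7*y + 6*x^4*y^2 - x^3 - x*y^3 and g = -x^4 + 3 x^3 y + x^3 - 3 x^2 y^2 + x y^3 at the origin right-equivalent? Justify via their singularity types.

The Hessian of f at 0 has rank 0. Corank 2; j^3 = -x^3 is a perfect cube, so E-series; the 4-jet and mu = 7 give E_7. The Hessian of g at 0 has rank 0. Corank 2; j^3 = x^3 is a perfect cube, so E-series; the 4-jet and mu = 7 give E_7. Both have type E_7, hence right-equivalent.

Yes.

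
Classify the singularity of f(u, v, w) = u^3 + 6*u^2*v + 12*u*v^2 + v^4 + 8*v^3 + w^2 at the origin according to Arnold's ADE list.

E_6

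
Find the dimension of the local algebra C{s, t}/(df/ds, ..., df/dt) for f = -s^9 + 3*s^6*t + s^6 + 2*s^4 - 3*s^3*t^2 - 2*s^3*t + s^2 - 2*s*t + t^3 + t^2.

2

The Hessian of f at 0 has rank 1. Corank 1: A-series; mu = 2 gives A_2.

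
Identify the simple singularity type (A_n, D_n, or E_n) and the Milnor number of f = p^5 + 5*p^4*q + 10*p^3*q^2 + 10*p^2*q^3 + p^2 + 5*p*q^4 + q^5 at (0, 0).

Type A_4, Milnor number mu = 4.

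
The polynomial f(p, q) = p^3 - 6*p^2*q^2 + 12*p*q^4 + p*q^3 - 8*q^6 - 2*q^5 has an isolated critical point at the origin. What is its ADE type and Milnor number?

Type E_7, Milnor number mu = 7.

The Hessian of f at 0 is [[0, 0], [0, 0]] with rank 0, so corank 2. A Groebner basis of the Jacobian ideal J(f) in C{p,q} is {-p^2/4 + q^4 - q^3/12, p^3, p^2*q + p^2/12 + q^3/36, -p^2/2 + p*q^2 - q^3/6}; counting standard monomials gives mu = 7. Corank 2; j^3 = p^3 is a perfect cube, so E-series; the 4-jet and mu = 7 give E_7.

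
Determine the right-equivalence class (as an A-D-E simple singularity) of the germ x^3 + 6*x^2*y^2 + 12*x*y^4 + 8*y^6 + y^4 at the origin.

E6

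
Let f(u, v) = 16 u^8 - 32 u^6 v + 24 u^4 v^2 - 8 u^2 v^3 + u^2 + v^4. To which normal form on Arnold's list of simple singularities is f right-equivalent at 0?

The Hessian of f at 0 has rank 1. Corank 1: A-series; mu = 3 gives A_3.

A_{3}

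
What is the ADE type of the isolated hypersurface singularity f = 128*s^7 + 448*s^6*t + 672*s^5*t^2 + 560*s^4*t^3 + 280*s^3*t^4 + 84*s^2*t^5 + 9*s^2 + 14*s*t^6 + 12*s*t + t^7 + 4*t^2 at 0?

A6

The Hessian of f at 0 has rank 1. Corank 1: A-series; mu = 6 gives A_6.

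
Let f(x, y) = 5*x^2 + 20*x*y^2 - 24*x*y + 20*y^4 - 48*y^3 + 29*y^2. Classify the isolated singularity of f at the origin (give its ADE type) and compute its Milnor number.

The Hessian of f at 0 has rank 2. Corank 0: nondegenerate Morse point, so A_1.

Type A1, Milnor number mu = 1.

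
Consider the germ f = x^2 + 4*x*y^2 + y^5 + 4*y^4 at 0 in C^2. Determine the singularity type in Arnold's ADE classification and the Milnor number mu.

The Hessian of f at 0 has rank 1. Corank 1: A-series; mu = 4 gives A_4.

Type A_4, Milnor number mu = 4.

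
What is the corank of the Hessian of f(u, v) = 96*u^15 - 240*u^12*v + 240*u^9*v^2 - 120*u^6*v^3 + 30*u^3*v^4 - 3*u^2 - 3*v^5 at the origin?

Hessian at 0 has rank 1.

1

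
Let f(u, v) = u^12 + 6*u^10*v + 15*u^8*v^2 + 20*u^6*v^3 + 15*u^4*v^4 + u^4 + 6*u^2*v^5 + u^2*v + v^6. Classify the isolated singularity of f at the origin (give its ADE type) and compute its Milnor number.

Type D_{7}, Milnor number mu = 7.

The Hessian of f at 0 has rank 0. Corank 2; j^3 = u^2*v has shape L^2 M (L != M), so D-series; mu = 7 gives D_7.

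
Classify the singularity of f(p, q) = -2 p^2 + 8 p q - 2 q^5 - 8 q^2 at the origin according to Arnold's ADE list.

A_{4}

The Hessian of f at 0 has rank 1. Corank 1: A-series; mu = 4 gives A_4.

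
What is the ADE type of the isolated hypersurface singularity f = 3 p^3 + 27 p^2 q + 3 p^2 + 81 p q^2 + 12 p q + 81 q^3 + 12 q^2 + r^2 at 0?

A2

The Hessian of f at 0 has rank 2. Corank 1: A-series; mu = 2 gives A_2.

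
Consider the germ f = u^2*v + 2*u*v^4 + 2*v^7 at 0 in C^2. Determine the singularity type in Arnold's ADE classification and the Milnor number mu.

Type D_8, Milnor number mu = 8.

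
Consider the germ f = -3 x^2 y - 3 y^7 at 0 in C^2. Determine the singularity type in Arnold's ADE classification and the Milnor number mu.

The Hessian of f at 0 has rank 0. Corank 2; j^3 = -3*x^2*y has shape L^2 M (L != M), so D-series; mu = 8 gives D_8.

Type D8, Milnor number mu = 8.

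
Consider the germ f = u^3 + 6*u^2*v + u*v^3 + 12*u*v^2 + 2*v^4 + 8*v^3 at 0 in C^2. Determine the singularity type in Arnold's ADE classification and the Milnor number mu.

Type E_7, Milnor number mu = 7.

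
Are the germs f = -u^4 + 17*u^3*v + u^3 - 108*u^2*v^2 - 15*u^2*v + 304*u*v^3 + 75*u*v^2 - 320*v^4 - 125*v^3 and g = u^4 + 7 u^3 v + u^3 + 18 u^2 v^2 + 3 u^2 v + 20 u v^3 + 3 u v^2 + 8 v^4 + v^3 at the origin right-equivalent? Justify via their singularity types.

The Hessian of f at 0 has rank 0. Corank 2; j^3 = (u - 5*v)^3 is a perfect cube, so E-series; the 4-jet and mu = 7 give E_7. The Hessian of g at 0 has rank 0. Corank 2; j^3 = (u + v)^3 is a perfect cube, so E-series; the 4-jet and mu = 7 give E_7. Both have type E_7, hence right-equivalent.

Yes.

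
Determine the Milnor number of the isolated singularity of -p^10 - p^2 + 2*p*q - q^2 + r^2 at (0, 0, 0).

9

The Hessian of f at 0 is [[-2, 2, 0], [2, -2, 0], [0, 0, 2]] with rank 2, so corank 1. A Groebner basis of the Jacobian ideal J(f) in C{p,q,r} is {q^9, p - q, r}; counting standard monomials gives mu = 9. Corank 1: A-series; mu = 9 gives A_9.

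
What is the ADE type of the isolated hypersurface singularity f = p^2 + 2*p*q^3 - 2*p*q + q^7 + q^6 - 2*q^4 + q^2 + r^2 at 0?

The Hessian of f at 0 has rank 2. Corank 1: A-series; mu = 6 gives A_6.

A6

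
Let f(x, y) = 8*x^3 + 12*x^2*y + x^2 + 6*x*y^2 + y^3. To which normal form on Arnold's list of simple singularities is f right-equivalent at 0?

A_{2}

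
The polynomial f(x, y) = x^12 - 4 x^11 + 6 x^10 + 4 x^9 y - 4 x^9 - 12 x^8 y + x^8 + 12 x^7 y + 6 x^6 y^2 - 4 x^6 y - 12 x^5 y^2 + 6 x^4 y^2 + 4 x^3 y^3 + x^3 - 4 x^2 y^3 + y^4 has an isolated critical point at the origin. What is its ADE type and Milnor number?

Type E6, Milnor number mu = 6.

The Hessian of f at 0 has rank 0. Corank 2; j^3 = x^3 is a perfect cube, so E-series; the 4-jet and mu = 6 give E_6.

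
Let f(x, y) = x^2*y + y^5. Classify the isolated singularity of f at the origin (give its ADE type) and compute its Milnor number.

The Hessian of f at 0 has rank 0. Corank 2; j^3 = x^2*y has shape L^2 M (L != M), so D-series; mu = 6 gives D_6.

Type D_{6}, Milnor number mu = 6.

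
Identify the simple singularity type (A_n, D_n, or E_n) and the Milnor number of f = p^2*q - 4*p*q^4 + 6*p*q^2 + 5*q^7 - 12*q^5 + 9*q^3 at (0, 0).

Type D8, Milnor number mu = 8.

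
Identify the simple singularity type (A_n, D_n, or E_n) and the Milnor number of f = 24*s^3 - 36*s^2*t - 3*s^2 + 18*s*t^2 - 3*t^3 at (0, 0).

The Hessian of f at 0 has rank 1. Corank 1: A-series; mu = 2 gives A_2.

Type A_{2}, Milnor number mu = 2.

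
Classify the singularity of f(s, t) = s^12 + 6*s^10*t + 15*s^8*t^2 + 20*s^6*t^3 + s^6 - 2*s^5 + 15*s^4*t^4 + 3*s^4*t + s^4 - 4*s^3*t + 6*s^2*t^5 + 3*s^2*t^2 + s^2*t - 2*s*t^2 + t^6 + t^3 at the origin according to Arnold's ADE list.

D_7

The Hessian of f at 0 has rank 0. Corank 2; j^3 = t*(s - t)^2 has shape L^2 M (L != M), so D-series; mu = 7 gives D_7.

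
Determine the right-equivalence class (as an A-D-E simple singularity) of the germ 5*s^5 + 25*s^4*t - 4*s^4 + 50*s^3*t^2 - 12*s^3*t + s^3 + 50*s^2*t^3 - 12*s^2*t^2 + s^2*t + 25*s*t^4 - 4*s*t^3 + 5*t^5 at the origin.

The Hessian of f at 0 is [[0, 0], [0, 0]] with rank 0, so corank 2. A Groebner basis of the Jacobian ideal J(f) in C{s,t} is {s^3, s^2*t, 2*s^2 + s*t^2, -13*s^2/2 - s*t/2 + t^3}; counting standard monomials gives mu = 6. Corank 2; j^3 = s^2*(s + t) has shape L^2 M (L != M), so D-series; mu = 6 gives D_6.

D6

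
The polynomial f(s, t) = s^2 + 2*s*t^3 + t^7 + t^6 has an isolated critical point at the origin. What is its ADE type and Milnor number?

Type A6, Milnor number mu = 6.

The Hessian of f at 0 is [[2, 0], [0, 0]] with rank 1, so corank 1. A Groebner basis of the Jacobian ideal J(f) in C{s,t} is {s + t^3, s^2}; counting standard monomials gives mu = 6. Corank 1: A-series; mu = 6 gives A_6.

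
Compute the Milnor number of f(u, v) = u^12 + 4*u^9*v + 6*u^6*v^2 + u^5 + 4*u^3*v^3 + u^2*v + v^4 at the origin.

5

The Hessian of f at 0 has rank 0. Corank 2; j^3 = u^2*v has shape L^2 M (L != M), so D-series; mu = 5 gives D_5.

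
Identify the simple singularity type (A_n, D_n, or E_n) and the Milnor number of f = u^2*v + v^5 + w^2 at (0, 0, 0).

Type D6, Milnor number mu = 6.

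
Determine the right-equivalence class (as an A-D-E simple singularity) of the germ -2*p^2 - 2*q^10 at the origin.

A_9

The Hessian of f at 0 has rank 1. Corank 1: A-series; mu = 9 gives A_9.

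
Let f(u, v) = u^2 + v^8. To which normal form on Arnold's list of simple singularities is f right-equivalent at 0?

A7

The Hessian of f at 0 is [[2, 0], [0, 0]] with rank 1, so corank 1. A Groebner basis of the Jacobian ideal J(f) in C{u,v} is {v^7, u}; counting standard monomials gives mu = 7. Corank 1: A-series; mu = 7 gives A_7.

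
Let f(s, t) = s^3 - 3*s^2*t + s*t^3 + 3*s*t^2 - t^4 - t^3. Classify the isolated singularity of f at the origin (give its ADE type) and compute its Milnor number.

The Hessian of f at 0 has rank 0. Corank 2; j^3 = (s - t)^3 is a perfect cube, so E-series; the 4-jet and mu = 7 give E_7.

Type E_{7}, Milnor number mu = 7.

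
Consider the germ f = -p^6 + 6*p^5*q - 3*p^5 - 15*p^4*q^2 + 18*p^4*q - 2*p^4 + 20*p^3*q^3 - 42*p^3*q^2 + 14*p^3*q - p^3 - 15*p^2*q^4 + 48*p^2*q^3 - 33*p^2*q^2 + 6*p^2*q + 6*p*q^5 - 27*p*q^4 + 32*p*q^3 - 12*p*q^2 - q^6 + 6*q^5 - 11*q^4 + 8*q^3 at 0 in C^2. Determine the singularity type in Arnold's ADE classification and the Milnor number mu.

Type E6, Milnor number mu = 6.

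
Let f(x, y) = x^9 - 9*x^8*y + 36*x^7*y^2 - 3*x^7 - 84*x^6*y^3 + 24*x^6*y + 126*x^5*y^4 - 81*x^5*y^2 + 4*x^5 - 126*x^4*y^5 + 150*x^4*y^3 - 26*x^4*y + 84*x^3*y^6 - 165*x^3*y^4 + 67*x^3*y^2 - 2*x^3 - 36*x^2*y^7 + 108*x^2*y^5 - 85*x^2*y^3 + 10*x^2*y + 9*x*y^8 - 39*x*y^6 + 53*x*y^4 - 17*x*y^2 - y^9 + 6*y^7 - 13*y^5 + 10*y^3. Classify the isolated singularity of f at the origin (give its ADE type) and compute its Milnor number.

Type D4, Milnor number mu = 4.

The Hessian of f at 0 is [[0, 0], [0, 0]] with rank 0, so corank 2. A Groebner basis of the Jacobian ideal J(f) in C{x,y} is {y^3, x^2 - 11*y^2/2, x*y - 5*y^2/2}; counting standard monomials gives mu = 4. Corank 2; j^3 = -(x - 2*y)*(2*x^2 - 6*x*y + 5*y^2) splits into three distinct lines over C (the quadratic factor has nonzero discriminant), so D_4.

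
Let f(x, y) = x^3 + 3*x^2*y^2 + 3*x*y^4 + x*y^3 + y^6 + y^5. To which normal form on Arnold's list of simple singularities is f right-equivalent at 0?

E_7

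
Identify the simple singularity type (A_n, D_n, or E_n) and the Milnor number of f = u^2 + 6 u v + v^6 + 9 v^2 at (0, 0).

Type A_5, Milnor number mu = 5.

The Hessian of f at 0 has rank 1. Corank 1: A-series; mu = 5 gives A_5.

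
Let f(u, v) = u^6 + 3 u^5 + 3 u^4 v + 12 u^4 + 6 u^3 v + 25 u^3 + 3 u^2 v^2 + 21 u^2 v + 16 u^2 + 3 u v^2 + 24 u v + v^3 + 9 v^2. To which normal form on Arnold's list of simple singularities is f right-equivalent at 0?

A_2

The Hessian of f at 0 is [[32, 24], [24, 18]] with rank 1, so corank 1. A Groebner basis of the Jacobian ideal J(f) in C{u,v} is {v^2, u + 3*v/4}; counting standard monomials gives mu = 2. Corank 1: A-series; mu = 2 gives A_2.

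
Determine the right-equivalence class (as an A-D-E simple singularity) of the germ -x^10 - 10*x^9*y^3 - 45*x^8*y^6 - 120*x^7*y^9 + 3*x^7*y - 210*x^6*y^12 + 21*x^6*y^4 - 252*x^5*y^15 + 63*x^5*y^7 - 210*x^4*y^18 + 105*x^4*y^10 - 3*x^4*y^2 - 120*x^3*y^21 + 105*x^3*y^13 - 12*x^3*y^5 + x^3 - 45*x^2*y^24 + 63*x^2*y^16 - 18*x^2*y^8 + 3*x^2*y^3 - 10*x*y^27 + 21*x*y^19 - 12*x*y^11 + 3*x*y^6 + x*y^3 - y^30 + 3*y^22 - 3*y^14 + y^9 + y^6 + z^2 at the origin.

E_7

The Hessian of f at 0 is [[0, 0, 0], [0, 0, 0], [0, 0, 2]] with rank 1, so corank 2. A Groebner basis of the Jacobian ideal J(f) in C{x,y,z} is {x^3, x*y^2, 3*x^2 + y^3, z}; counting standard monomials gives mu = 7. Corank 2; j^3 = x^3 is a perfect cube, so E-series; the 4-jet and mu = 7 give E_7.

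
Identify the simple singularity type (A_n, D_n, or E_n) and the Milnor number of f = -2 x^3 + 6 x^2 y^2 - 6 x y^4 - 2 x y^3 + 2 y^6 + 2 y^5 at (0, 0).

Type E_{7}, Milnor number mu = 7.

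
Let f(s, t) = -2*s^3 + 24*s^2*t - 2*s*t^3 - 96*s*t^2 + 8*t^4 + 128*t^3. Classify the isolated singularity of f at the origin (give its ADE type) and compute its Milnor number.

Type E_7, Milnor number mu = 7.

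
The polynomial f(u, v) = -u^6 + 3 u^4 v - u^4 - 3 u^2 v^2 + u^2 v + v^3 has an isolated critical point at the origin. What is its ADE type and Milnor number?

The Hessian of f at 0 is [[0, 0], [0, 0]] with rank 0, so corank 2. A Groebner basis of the Jacobian ideal J(f) in C{u,v} is {v^3, u^2 + 3*v^2, u*v}; counting standard monomials gives mu = 4. Corank 2; j^3 = v*(u^2 + v^2) splits into three distinct lines over C (the quadratic factor has nonzero discriminant), so D_4.

Type D_{4}, Milnor number mu = 4.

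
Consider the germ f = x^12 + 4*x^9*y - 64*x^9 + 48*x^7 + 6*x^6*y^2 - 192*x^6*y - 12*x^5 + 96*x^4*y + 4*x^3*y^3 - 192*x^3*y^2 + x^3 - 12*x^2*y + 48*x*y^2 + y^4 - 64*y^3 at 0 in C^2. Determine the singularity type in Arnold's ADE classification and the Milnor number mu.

Type E_{6}, Milnor number mu = 6.

The Hessian of f at 0 has rank 0. Corank 2; j^3 = (x - 4*y)^3 is a perfect cube, so E-series; the 4-jet and mu = 6 give E_6.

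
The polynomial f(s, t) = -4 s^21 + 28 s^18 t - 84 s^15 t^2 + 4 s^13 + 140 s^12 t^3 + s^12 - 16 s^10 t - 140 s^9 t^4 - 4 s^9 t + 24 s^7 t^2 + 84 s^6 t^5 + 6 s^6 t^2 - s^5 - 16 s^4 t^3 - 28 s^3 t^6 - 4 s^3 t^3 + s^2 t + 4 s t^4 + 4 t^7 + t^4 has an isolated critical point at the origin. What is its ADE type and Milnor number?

The Hessian of f at 0 has rank 0. Corank 2; j^3 = s^2*t has shape L^2 M (L != M), so D-series; mu = 5 gives D_5.

Type D_5, Milnor number mu = 5.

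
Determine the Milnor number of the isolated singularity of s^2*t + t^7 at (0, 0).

8

The Hessian of f at 0 is [[0, 0], [0, 0]] with rank 0, so corank 2. A Groebner basis of the Jacobian ideal J(f) in C{s,t} is {s^2/7 + t^6, s^3, s*t}; counting standard monomials gives mu = 8. Corank 2; j^3 = s^2*t has shape L^2 M (L != M), so D-series; mu = 8 gives D_8.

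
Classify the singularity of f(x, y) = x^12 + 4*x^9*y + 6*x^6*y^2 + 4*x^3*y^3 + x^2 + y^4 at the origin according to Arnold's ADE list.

A_3

The Hessian of f at 0 has rank 1. Corank 1: A-series; mu = 3 gives A_3.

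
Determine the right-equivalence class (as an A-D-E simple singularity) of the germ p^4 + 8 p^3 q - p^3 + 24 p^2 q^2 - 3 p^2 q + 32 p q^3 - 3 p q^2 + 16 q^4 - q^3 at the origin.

E_6

The Hessian of f at 0 is [[0, 0], [0, 0]] with rank 0, so corank 2. A Groebner basis of the Jacobian ideal J(f) in C{p,q} is {q^4, p*q^2 + 4*q^3/3, p^2 + 2*p*q + q^2}; counting standard monomials gives mu = 6. Corank 2; j^3 = -(p + q)^3 is a perfect cube, so E-series; the 4-jet and mu = 6 give E_6.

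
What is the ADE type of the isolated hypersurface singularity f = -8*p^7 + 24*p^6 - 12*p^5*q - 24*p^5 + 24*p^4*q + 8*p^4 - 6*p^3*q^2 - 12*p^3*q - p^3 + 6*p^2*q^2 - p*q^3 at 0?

The Hessian of f at 0 is [[0, 0], [0, 0]] with rank 0, so corank 2. A Groebner basis of the Jacobian ideal J(f) in C{p,q} is {3*p^2/4 + q^4 + q^3/4, p^3, p^2*q - p^2/4 - q^3/12, -p^2 + p*q^2 - q^3/3}; counting standard monomials gives mu = 7. Corank 2; j^3 = -p^3 is a perfect cube, so E-series; the 4-jet and mu = 7 give E_7.

E7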